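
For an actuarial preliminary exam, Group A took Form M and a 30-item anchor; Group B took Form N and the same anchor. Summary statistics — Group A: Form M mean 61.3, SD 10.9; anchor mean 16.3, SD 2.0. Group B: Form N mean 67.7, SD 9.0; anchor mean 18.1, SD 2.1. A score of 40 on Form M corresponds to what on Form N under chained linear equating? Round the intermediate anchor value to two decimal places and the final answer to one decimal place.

43.2

Form M → anchor (Group A): v = (2.0/10.9)(40 − 61.3) + 16.3 = 12.39
anchor → Form N (Group B): y = (9.0/2.1)(12.39 − 18.1) + 67.7 = 43.2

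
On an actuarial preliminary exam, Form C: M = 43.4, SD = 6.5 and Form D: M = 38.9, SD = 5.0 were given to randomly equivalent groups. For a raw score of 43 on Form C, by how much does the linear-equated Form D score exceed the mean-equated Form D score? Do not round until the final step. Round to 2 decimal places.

Mean-equated: 43 + (38.9 − 43.4) = 38.50
Linear-equated: (5.0/6.5)(43 − 43.4) + 38.9 = 38.592
Difference = 38.592 − 38.50 = 0.09

0.09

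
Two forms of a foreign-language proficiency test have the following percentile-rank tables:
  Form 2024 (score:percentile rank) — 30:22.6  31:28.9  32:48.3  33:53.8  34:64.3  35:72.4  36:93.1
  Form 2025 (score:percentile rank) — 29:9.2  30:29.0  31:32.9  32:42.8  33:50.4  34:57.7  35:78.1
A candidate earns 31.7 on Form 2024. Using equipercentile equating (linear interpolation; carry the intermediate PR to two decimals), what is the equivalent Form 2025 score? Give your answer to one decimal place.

32.0

PR of 31.7 on Form 2024: 28.9 + (31.7 − 31)/(32 − 31) × (48.3 − 28.9) = 42.48
On Form 2025, PR 42.48 falls between score 31 (PR 32.9) and 32 (PR 42.8).
Interpolate: 31 + (42.48 − 32.9)/(42.8 − 32.9) × (32 − 31) = 32.0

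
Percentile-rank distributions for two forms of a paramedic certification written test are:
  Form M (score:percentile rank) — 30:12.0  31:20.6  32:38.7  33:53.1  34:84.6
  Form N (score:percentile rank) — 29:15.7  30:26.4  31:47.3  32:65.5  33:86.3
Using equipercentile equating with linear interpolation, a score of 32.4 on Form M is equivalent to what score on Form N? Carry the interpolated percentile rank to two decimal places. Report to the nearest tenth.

30.9

PR of 32.4 on Form M: 38.7 + (32.4 − 32)/(33 − 32) × (53.1 − 38.7) = 44.46
On Form N, PR 44.46 falls between score 30 (PR 26.4) and 31 (PR 47.3).
Interpolate: 30 + (44.46 − 26.4)/(47.3 − 26.4) × (31 − 30) = 30.9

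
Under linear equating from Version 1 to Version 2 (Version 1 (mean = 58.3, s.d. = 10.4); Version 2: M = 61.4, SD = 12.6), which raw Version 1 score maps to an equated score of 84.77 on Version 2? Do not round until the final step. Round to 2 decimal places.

Invert y = (SD_Y/SD_X)(x − M_X) + M_Y:
x = (SD_X/SD_Y)(y − M_Y) + M_X = (10.4/12.6)(84.77 − 61.4) + 58.3
x = 0.825397 × 23.370 + 58.3 = 77.59

77.59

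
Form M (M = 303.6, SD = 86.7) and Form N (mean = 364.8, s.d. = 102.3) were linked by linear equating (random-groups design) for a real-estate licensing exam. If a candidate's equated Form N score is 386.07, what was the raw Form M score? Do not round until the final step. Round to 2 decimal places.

321.63

Invert y = (SD_Y/SD_X)(x − M_X) + M_Y:
x = (SD_X/SD_Y)(y − M_Y) + M_X = (86.7/102.3)(386.07 − 364.8) + 303.6
x = 0.847507 × 21.270 + 303.6 = 321.63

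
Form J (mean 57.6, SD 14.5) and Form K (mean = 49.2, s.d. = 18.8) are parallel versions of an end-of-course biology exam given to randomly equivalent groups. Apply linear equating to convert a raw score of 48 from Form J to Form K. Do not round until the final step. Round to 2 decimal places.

36.75

Linear equating: y = (SD_Y/SD_X)(x − M_X) + M_Y
y = (18.8/14.5)(48 − 57.6) + 49.2
y = 1.296552 × -9.6 + 49.2 = -12.4469 + 49.2 = 36.75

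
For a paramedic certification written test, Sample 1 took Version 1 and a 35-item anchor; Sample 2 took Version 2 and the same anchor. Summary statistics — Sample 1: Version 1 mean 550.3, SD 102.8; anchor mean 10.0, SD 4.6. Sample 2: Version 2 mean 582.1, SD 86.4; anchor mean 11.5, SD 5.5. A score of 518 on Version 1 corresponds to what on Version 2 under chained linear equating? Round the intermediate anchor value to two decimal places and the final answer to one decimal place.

Version 1 → anchor (Sample 1): v = (4.6/102.8)(518 − 550.3) + 10.0 = 8.55
anchor → Version 2 (Sample 2): y = (86.4/5.5)(8.55 − 11.5) + 582.1 = 535.8

535.8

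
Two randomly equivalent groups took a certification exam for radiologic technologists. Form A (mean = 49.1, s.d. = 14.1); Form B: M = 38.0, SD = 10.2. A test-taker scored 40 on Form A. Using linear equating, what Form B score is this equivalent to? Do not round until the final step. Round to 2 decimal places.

31.42

Linear equating: y = (SD_Y/SD_X)(x − M_X) + M_Y
y = (10.2/14.1)(40 − 49.1) + 38.0
y = 0.723404 × -9.1 + 38.0 = -6.5830 + 38.0 = 31.42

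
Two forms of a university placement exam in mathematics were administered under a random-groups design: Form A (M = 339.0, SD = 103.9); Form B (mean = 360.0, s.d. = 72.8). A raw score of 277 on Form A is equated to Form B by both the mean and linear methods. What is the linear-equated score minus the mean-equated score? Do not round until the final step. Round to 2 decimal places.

18.56

Mean-equated: 277 + (360.0 − 339.0) = 298.00
Linear-equated: (72.8/103.9)(277 − 339.0) + 360.0 = 316.558
Difference = 316.558 − 298.00 = 18.56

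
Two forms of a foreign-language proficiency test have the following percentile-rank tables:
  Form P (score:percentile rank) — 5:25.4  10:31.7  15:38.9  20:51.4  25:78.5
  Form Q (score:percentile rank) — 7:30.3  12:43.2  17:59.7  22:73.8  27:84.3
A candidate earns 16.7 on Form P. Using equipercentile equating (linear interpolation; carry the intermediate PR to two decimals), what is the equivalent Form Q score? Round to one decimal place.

PR of 16.7 on Form P: 38.9 + (16.7 − 15)/(20 − 15) × (51.4 − 38.9) = 43.15
On Form Q, PR 43.15 falls between score 7 (PR 30.3) and 12 (PR 43.2).
Interpolate: 7 + (43.15 − 30.3)/(43.2 − 30.3) × (12 − 7) = 12.0

12.0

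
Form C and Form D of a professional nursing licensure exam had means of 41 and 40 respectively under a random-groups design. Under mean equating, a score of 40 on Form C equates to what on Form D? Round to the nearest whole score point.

39

Mean equating: y = x + (M_Y − M_X) = 40 + (40 − 41) = 39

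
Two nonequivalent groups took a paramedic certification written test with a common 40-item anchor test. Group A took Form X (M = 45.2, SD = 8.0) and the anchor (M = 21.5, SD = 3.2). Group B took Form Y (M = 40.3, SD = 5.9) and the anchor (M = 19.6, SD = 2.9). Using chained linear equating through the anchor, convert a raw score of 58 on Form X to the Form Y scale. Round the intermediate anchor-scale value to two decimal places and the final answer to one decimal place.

Form X → anchor (Group A): v = (3.2/8.0)(58 − 45.2) + 21.5 = 26.62
anchor → Form Y (Group B): y = (5.9/2.9)(26.62 − 19.6) + 40.3 = 54.6

54.6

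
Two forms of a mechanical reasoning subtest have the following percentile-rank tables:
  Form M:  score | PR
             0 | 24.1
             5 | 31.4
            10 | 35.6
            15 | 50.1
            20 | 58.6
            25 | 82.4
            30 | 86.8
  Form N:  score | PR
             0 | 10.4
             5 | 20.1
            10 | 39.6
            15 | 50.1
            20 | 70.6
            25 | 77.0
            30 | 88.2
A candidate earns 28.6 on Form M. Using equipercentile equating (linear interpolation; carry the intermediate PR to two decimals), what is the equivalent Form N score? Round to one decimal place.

PR of 28.6 on Form M: 82.4 + (28.6 − 25)/(30 − 25) × (86.8 − 82.4) = 85.57
On Form N, PR 85.57 falls between score 25 (PR 77.0) and 30 (PR 88.2).
Interpolate: 25 + (85.57 − 77.0)/(88.2 − 77.0) × (30 − 25) = 28.8

28.8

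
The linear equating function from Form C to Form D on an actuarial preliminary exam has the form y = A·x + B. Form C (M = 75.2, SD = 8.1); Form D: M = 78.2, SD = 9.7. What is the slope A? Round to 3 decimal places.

1.198

A = SD_Y / SD_X = 9.7 / 8.1 = 1.198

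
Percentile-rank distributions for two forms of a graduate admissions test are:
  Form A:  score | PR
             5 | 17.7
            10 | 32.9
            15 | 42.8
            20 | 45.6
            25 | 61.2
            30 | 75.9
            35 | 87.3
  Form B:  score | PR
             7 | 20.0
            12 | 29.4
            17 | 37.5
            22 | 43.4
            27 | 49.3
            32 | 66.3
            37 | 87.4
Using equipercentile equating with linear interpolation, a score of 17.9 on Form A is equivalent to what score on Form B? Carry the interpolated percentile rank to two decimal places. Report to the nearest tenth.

22.9

PR of 17.9 on Form A: 42.8 + (17.9 − 15)/(20 − 15) × (45.6 − 42.8) = 44.42
On Form B, PR 44.42 falls between score 22 (PR 43.4) and 27 (PR 49.3).
Interpolate: 22 + (44.42 − 43.4)/(49.3 − 43.4) × (27 − 22) = 22.9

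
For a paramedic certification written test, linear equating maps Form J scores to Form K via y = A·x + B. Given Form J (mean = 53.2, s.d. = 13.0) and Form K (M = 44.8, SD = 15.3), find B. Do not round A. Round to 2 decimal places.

-17.81

A = SD_Y / SD_X = 15.3 / 13.0 = 1.176923
B = M_Y − A·M_X = 44.8 − 1.176923 × 53.2 = -17.81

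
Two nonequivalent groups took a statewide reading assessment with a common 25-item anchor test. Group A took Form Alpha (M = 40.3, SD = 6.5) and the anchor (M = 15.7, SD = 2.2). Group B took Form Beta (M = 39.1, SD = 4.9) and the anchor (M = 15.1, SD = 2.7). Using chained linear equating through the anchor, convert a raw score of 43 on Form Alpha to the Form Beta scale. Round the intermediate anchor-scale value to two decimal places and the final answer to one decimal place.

41.8

Form Alpha → anchor (Group A): v = (2.2/6.5)(43 − 40.3) + 15.7 = 16.61
anchor → Form Beta (Group B): y = (4.9/2.7)(16.61 − 15.1) + 39.1 = 41.8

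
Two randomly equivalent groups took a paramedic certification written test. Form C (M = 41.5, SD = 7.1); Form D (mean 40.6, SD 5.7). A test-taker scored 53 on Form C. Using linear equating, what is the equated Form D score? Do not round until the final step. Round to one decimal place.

49.8

Linear equating: y = (SD_Y/SD_X)(x − M_X) + M_Y
y = (5.7/7.1)(53 − 41.5) + 40.6
y = 0.802817 × 11.5 + 40.6 = 9.2324 + 40.6 = 49.8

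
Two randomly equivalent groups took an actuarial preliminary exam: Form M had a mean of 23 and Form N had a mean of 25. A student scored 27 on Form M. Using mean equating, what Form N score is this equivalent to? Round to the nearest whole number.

29

Mean equating: y = x + (M_Y − M_X) = 27 + (25 − 23) = 29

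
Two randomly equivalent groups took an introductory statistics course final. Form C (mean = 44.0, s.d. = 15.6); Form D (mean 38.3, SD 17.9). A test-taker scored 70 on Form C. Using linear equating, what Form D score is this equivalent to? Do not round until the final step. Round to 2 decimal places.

Linear equating: y = (SD_Y/SD_X)(x − M_X) + M_Y
y = (17.9/15.6)(70 − 44.0) + 38.3
y = 1.147436 × 26.0 + 38.3 = 29.8333 + 38.3 = 68.13

68.13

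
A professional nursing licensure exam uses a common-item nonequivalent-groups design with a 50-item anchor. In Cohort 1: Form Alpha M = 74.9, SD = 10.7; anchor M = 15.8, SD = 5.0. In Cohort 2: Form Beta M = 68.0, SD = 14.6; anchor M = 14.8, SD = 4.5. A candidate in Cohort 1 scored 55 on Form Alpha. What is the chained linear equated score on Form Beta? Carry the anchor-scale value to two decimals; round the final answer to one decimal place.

41.1

Form Alpha → anchor (Cohort 1): v = (5.0/10.7)(55 − 74.9) + 15.8 = 6.50
anchor → Form Beta (Cohort 2): y = (14.6/4.5)(6.50 − 14.8) + 68.0 = 41.1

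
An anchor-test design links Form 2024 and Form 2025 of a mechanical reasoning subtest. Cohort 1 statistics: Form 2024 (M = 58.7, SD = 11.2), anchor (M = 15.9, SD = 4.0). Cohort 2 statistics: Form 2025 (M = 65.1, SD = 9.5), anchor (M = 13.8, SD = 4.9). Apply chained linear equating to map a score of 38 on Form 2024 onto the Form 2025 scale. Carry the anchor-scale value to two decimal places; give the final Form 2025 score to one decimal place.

Form 2024 → anchor (Cohort 1): v = (4.0/11.2)(38 − 58.7) + 15.9 = 8.51
anchor → Form 2025 (Cohort 2): y = (9.5/4.9)(8.51 − 13.8) + 65.1 = 54.8

54.8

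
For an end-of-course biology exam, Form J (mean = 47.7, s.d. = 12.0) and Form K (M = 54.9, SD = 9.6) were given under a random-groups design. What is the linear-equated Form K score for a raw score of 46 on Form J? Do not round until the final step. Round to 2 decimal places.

Linear equating: y = (SD_Y/SD_X)(x − M_X) + M_Y
y = (9.6/12.0)(46 − 47.7) + 54.9
y = 0.800000 × -1.7 + 54.9 = -1.3600 + 54.9 = 53.54

53.54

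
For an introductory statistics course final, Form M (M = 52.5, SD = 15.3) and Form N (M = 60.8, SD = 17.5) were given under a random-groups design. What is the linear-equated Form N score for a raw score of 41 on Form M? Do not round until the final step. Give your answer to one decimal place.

47.6

Linear equating: y = (SD_Y/SD_X)(x − M_X) + M_Y
y = (17.5/15.3)(41 − 52.5) + 60.8
y = 1.143791 × -11.5 + 60.8 = -13.1536 + 60.8 = 47.6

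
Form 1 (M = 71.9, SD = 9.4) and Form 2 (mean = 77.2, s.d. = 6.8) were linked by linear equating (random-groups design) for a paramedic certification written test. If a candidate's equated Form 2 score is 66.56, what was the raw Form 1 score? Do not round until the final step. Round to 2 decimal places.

57.19

Invert y = (SD_Y/SD_X)(x − M_X) + M_Y:
x = (SD_X/SD_Y)(y − M_Y) + M_X = (9.4/6.8)(66.56 − 77.2) + 71.9
x = 1.382353 × -10.640 + 71.9 = 57.19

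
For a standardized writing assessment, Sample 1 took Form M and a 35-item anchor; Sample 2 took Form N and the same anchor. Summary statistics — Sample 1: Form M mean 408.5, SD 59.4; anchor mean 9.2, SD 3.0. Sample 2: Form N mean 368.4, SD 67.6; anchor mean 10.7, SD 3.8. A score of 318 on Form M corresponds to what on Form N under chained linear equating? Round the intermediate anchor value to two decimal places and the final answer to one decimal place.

260.4

Form M → anchor (Sample 1): v = (3.0/59.4)(318 − 408.5) + 9.2 = 4.63
anchor → Form N (Sample 2): y = (67.6/3.8)(4.63 − 10.7) + 368.4 = 260.4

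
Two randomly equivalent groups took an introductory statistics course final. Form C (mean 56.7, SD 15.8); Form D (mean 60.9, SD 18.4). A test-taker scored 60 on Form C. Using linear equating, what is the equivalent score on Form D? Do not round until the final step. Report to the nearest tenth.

Linear equating: y = (SD_Y/SD_X)(x − M_X) + M_Y
y = (18.4/15.8)(60 − 56.7) + 60.9
y = 1.164557 × 3.3 + 60.9 = 3.8430 + 60.9 = 64.7

64.7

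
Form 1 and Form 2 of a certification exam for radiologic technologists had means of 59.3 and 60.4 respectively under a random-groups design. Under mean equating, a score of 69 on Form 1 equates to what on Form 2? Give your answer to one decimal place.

70.1

Mean equating: y = x + (M_Y − M_X) = 69 + (60.4 − 59.3) = 70.1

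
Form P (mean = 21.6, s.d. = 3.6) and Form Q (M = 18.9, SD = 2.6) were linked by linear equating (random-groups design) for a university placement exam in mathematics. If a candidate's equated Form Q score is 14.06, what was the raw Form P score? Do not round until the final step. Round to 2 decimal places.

14.90

Invert y = (SD_Y/SD_X)(x − M_X) + M_Y:
x = (SD_X/SD_Y)(y − M_Y) + M_X = (3.6/2.6)(14.06 − 18.9) + 21.6
x = 1.384615 × -4.840 + 21.6 = 14.90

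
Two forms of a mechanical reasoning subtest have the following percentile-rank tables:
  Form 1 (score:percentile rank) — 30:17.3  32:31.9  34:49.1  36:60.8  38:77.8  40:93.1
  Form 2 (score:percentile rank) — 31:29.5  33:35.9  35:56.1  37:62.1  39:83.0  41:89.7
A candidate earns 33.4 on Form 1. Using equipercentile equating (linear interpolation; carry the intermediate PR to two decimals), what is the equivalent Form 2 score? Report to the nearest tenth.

33.8

PR of 33.4 on Form 1: 31.9 + (33.4 − 32)/(34 − 32) × (49.1 − 31.9) = 43.94
On Form 2, PR 43.94 falls between score 33 (PR 35.9) and 35 (PR 56.1).
Interpolate: 33 + (43.94 − 35.9)/(56.1 − 35.9) × (35 − 33) = 33.8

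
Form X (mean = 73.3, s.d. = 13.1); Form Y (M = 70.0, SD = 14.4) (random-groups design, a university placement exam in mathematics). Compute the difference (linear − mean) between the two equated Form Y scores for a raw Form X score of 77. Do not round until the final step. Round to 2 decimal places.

0.37

Mean-equated: 77 + (70.0 − 73.3) = 73.70
Linear-equated: (14.4/13.1)(77 − 73.3) + 70.0 = 74.067
Difference = 74.067 − 73.70 = 0.37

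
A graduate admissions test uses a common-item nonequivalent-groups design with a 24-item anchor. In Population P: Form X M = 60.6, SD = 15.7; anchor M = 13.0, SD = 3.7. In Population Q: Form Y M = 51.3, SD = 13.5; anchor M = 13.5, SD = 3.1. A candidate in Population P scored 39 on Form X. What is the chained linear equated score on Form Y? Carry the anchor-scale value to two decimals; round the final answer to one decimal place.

27.0

Form X → anchor (Population P): v = (3.7/15.7)(39 − 60.6) + 13.0 = 7.91
anchor → Form Y (Population Q): y = (13.5/3.1)(7.91 − 13.5) + 51.3 = 27.0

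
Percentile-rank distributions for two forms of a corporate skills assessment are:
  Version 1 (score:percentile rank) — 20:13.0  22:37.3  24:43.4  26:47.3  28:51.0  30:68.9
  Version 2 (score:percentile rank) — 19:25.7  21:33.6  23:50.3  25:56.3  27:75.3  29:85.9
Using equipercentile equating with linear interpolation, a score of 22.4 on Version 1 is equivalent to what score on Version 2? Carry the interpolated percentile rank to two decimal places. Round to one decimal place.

PR of 22.4 on Version 1: 37.3 + (22.4 − 22)/(24 − 22) × (43.4 − 37.3) = 38.52
On Version 2, PR 38.52 falls between score 21 (PR 33.6) and 23 (PR 50.3).
Interpolate: 21 + (38.52 − 33.6)/(50.3 − 33.6) × (23 − 21) = 21.6

21.6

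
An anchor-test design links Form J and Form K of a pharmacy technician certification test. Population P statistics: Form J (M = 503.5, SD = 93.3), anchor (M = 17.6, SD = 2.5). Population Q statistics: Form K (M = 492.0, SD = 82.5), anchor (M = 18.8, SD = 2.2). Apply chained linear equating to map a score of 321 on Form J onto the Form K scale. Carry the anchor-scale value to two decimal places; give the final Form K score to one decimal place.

Form J → anchor (Population P): v = (2.5/93.3)(321 − 503.5) + 17.6 = 12.71
anchor → Form K (Population Q): y = (82.5/2.2)(12.71 − 18.8) + 492.0 = 263.6

263.6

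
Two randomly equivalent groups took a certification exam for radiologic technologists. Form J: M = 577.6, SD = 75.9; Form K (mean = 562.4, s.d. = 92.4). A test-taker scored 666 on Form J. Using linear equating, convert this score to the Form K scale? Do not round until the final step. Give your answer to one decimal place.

670.0

Linear equating: y = (SD_Y/SD_X)(x − M_X) + M_Y
y = (92.4/75.9)(666 − 577.6) + 562.4
y = 1.217391 × 88.4 + 562.4 = 107.6174 + 562.4 = 670.0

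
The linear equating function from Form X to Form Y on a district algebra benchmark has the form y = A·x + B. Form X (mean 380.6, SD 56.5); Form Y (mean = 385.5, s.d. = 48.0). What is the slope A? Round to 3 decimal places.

A = SD_Y / SD_X = 48.0 / 56.5 = 0.850

0.850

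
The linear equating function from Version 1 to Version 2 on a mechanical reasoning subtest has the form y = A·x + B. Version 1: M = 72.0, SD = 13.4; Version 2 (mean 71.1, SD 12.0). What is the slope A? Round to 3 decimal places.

0.896

A = SD_Y / SD_X = 12.0 / 13.4 = 0.896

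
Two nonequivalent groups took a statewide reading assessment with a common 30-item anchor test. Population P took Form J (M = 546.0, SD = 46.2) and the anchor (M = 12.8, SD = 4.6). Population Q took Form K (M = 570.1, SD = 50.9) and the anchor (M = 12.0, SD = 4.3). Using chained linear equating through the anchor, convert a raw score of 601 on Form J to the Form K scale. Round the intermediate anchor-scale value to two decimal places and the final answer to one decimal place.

644.4

Form J → anchor (Population P): v = (4.6/46.2)(601 − 546.0) + 12.8 = 18.28
anchor → Form K (Population Q): y = (50.9/4.3)(18.28 − 12.0) + 570.1 = 644.4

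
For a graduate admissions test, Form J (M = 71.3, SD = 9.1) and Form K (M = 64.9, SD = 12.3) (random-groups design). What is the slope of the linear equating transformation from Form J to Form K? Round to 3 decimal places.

A = SD_Y / SD_X = 12.3 / 9.1 = 1.352

1.352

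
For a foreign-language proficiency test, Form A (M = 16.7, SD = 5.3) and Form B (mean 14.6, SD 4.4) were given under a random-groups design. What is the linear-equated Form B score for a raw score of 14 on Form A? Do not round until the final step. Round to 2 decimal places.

12.36

Linear equating: y = (SD_Y/SD_X)(x − M_X) + M_Y
y = (4.4/5.3)(14 − 16.7) + 14.6
y = 0.830189 × -2.7 + 14.6 = -2.2415 + 14.6 = 12.36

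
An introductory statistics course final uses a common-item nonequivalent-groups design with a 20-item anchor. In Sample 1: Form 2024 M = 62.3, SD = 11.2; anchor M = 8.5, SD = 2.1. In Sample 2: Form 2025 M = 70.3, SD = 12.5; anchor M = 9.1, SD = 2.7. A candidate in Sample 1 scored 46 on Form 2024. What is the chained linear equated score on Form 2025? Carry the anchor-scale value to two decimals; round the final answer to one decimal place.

Form 2024 → anchor (Sample 1): v = (2.1/11.2)(46 − 62.3) + 8.5 = 5.44
anchor → Form 2025 (Sample 2): y = (12.5/2.7)(5.44 − 9.1) + 70.3 = 53.4

53.4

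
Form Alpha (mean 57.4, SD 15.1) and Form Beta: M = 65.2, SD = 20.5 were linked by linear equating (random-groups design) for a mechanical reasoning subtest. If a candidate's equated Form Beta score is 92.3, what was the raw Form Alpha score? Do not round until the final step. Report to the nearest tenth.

77.4

Invert y = (SD_Y/SD_X)(x − M_X) + M_Y:
x = (SD_X/SD_Y)(y − M_Y) + M_X = (15.1/20.5)(92.3 − 65.2) + 57.4
x = 0.736585 × 27.100 + 57.4 = 77.4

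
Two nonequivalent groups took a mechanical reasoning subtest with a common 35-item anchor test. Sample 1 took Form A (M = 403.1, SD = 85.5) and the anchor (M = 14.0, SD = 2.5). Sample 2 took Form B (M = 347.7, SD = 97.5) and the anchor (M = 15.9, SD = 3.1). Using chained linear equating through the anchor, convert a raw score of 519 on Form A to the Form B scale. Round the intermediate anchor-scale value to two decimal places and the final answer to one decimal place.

Form A → anchor (Sample 1): v = (2.5/85.5)(519 − 403.1) + 14.0 = 17.39
anchor → Form B (Sample 2): y = (97.5/3.1)(17.39 − 15.9) + 347.7 = 394.6

394.6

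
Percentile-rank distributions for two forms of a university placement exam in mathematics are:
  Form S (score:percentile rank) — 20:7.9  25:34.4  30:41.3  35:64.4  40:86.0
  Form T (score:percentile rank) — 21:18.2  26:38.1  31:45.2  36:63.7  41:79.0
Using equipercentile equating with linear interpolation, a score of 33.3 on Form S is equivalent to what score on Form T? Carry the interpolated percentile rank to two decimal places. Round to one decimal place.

PR of 33.3 on Form S: 41.3 + (33.3 − 30)/(35 − 30) × (64.4 − 41.3) = 56.55
On Form T, PR 56.55 falls between score 31 (PR 45.2) and 36 (PR 63.7).
Interpolate: 31 + (56.55 − 45.2)/(63.7 − 45.2) × (36 − 31) = 34.1

34.1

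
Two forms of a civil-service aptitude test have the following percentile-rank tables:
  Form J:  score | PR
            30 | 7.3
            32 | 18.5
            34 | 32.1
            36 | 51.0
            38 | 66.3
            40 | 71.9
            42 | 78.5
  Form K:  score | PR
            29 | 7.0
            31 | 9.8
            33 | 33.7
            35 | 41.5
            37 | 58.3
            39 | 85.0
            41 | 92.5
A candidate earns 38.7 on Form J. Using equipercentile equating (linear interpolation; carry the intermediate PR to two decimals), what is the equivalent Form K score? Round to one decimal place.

PR of 38.7 on Form J: 66.3 + (38.7 − 38)/(40 − 38) × (71.9 − 66.3) = 68.26
On Form K, PR 68.26 falls between score 37 (PR 58.3) and 39 (PR 85.0).
Interpolate: 37 + (68.26 − 58.3)/(85.0 − 58.3) × (39 − 37) = 37.7

37.7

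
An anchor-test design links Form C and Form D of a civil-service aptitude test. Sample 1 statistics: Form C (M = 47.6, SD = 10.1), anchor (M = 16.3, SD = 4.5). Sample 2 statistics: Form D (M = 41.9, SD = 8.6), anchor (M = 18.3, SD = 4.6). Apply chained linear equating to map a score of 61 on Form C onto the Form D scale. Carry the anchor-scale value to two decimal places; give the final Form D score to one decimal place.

49.3

Form C → anchor (Sample 1): v = (4.5/10.1)(61 − 47.6) + 16.3 = 22.27
anchor → Form D (Sample 2): y = (8.6/4.6)(22.27 − 18.3) + 41.9 = 49.3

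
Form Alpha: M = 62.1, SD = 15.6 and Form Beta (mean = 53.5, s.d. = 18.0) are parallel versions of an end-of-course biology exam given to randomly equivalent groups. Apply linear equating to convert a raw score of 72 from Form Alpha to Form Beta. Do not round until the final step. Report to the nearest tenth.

Linear equating: y = (SD_Y/SD_X)(x − M_X) + M_Y
y = (18.0/15.6)(72 − 62.1) + 53.5
y = 1.153846 × 9.9 + 53.5 = 11.4231 + 53.5 = 64.9

64.9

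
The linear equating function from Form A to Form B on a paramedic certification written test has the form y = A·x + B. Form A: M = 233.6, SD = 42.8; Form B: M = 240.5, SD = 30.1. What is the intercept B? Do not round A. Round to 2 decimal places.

A = SD_Y / SD_X = 30.1 / 42.8 = 0.703271
B = M_Y − A·M_X = 240.5 − 0.703271 × 233.6 = 76.22

76.22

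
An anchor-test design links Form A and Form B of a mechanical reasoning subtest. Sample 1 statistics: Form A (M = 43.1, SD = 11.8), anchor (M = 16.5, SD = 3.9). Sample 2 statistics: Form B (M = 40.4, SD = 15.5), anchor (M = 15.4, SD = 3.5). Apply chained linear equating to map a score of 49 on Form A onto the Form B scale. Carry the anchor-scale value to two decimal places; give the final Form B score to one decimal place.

53.9

Form A → anchor (Sample 1): v = (3.9/11.8)(49 − 43.1) + 16.5 = 18.45
anchor → Form B (Sample 2): y = (15.5/3.5)(18.45 − 15.4) + 40.4 = 53.9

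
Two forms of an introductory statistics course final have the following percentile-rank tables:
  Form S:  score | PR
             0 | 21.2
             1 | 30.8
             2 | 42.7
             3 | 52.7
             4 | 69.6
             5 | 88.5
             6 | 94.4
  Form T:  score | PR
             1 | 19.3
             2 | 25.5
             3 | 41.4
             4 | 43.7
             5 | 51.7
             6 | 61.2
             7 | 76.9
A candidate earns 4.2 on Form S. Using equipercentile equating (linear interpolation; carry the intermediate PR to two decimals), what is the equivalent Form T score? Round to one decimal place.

6.8

PR of 4.2 on Form S: 69.6 + (4.2 − 4)/(5 − 4) × (88.5 − 69.6) = 73.38
On Form T, PR 73.38 falls between score 6 (PR 61.2) and 7 (PR 76.9).
Interpolate: 6 + (73.38 − 61.2)/(76.9 − 61.2) × (7 − 6) = 6.8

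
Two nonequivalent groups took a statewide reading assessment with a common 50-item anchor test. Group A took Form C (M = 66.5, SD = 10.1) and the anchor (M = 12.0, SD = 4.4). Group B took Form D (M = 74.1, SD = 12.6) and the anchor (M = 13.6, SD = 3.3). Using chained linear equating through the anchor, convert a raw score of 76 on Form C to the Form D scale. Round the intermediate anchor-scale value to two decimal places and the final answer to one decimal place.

83.8

Form C → anchor (Group A): v = (4.4/10.1)(76 − 66.5) + 12.0 = 16.14
anchor → Form D (Group B): y = (12.6/3.3)(16.14 − 13.6) + 74.1 = 83.8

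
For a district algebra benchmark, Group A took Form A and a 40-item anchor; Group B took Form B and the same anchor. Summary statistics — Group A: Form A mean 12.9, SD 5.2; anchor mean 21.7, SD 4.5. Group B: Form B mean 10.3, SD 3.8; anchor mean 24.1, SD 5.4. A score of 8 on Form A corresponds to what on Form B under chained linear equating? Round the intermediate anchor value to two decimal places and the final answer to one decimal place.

5.6

Form A → anchor (Group A): v = (4.5/5.2)(8 − 12.9) + 21.7 = 17.46
anchor → Form B (Group B): y = (3.8/5.4)(17.46 − 24.1) + 10.3 = 5.6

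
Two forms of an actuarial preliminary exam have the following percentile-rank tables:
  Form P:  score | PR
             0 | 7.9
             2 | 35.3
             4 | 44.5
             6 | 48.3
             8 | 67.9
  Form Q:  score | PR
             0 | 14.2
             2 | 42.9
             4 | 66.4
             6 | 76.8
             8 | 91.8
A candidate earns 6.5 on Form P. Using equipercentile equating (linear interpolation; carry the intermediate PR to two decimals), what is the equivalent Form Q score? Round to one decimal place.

2.9

PR of 6.5 on Form P: 48.3 + (6.5 − 6)/(8 − 6) × (67.9 − 48.3) = 53.20
On Form Q, PR 53.20 falls between score 2 (PR 42.9) and 4 (PR 66.4).
Interpolate: 2 + (53.20 − 42.9)/(66.4 − 42.9) × (4 − 2) = 2.9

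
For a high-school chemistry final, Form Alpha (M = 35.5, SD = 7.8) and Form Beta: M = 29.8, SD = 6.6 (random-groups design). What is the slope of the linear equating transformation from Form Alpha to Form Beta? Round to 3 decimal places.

A = SD_Y / SD_X = 6.6 / 7.8 = 0.846

0.846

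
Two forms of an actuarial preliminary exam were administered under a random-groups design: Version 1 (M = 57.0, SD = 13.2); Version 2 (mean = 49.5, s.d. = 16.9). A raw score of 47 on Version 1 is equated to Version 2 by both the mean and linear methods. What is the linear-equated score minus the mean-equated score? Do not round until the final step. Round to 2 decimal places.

Mean-equated: 47 + (49.5 − 57.0) = 39.50
Linear-equated: (16.9/13.2)(47 − 57.0) + 49.5 = 36.697
Difference = 36.697 − 39.50 = -2.80

-2.80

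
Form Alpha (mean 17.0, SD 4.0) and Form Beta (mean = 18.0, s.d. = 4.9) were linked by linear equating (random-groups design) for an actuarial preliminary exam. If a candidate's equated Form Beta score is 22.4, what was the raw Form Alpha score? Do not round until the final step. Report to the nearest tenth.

Invert y = (SD_Y/SD_X)(x − M_X) + M_Y:
x = (SD_X/SD_Y)(y − M_Y) + M_X = (4.0/4.9)(22.4 − 18.0) + 17.0
x = 0.816327 × 4.400 + 17.0 = 20.6

20.6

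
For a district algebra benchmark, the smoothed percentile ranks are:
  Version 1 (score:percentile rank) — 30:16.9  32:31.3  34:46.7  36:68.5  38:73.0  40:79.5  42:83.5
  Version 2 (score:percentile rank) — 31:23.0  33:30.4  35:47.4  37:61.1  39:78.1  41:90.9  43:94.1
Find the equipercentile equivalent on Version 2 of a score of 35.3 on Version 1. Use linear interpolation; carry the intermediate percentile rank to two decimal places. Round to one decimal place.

37.0

PR of 35.3 on Version 1: 46.7 + (35.3 − 34)/(36 − 34) × (68.5 − 46.7) = 60.87
On Version 2, PR 60.87 falls between score 35 (PR 47.4) and 37 (PR 61.1).
Interpolate: 35 + (60.87 − 47.4)/(61.1 − 47.4) × (37 − 35) = 37.0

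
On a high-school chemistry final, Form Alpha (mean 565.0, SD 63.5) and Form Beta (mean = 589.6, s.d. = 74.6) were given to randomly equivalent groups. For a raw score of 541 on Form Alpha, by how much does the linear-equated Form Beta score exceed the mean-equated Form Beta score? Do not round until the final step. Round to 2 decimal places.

Mean-equated: 541 + (589.6 − 565.0) = 565.60
Linear-equated: (74.6/63.5)(541 − 565.0) + 589.6 = 561.405
Difference = 561.405 − 565.60 = -4.20

-4.20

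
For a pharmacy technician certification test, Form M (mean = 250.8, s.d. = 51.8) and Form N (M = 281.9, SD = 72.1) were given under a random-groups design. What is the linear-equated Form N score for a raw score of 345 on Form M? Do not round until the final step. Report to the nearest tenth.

413.0

Linear equating: y = (SD_Y/SD_X)(x − M_X) + M_Y
y = (72.1/51.8)(345 − 250.8) + 281.9
y = 1.391892 × 94.2 + 281.9 = 131.1162 + 281.9 = 413.0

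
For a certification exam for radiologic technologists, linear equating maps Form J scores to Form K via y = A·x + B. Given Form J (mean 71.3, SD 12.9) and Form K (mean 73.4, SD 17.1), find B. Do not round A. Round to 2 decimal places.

-21.11

A = SD_Y / SD_X = 17.1 / 12.9 = 1.325581
B = M_Y − A·M_X = 73.4 − 1.325581 × 71.3 = -21.11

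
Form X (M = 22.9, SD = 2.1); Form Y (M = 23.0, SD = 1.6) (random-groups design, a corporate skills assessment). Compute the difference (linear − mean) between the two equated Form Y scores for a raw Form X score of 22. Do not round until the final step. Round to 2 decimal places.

Mean-equated: 22 + (23.0 − 22.9) = 22.10
Linear-equated: (1.6/2.1)(22 − 22.9) + 23.0 = 22.314
Difference = 22.314 − 22.10 = 0.21

0.21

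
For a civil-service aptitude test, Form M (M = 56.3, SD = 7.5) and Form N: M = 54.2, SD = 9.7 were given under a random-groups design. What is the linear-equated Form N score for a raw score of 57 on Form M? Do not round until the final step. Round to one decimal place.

55.1

Linear equating: y = (SD_Y/SD_X)(x − M_X) + M_Y
y = (9.7/7.5)(57 − 56.3) + 54.2
y = 1.293333 × 0.7 + 54.2 = 0.9053 + 54.2 = 55.1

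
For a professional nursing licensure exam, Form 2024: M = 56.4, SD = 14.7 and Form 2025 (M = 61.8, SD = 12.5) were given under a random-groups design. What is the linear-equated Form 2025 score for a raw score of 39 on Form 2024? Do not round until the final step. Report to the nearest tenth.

47.0

Linear equating: y = (SD_Y/SD_X)(x − M_X) + M_Y
y = (12.5/14.7)(39 − 56.4) + 61.8
y = 0.850340 × -17.4 + 61.8 = -14.7959 + 61.8 = 47.0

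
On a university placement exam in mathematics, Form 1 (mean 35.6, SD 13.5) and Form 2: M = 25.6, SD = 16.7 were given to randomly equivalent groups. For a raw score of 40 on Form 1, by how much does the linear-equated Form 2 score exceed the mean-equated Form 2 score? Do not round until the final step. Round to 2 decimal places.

Mean-equated: 40 + (25.6 − 35.6) = 30.00
Linear-equated: (16.7/13.5)(40 − 35.6) + 25.6 = 31.043
Difference = 31.043 − 30.00 = 1.04

1.04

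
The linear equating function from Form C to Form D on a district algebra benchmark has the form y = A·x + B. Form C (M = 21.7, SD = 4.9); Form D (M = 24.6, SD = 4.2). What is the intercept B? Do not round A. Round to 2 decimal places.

6.00

A = SD_Y / SD_X = 4.2 / 4.9 = 0.857143
B = M_Y − A·M_X = 24.6 − 0.857143 × 21.7 = 6.00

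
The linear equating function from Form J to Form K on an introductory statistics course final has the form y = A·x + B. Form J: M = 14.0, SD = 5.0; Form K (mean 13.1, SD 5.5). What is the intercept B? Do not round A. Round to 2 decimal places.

-2.30

A = SD_Y / SD_X = 5.5 / 5.0 = 1.100000
B = M_Y − A·M_X = 13.1 − 1.100000 × 14.0 = -2.30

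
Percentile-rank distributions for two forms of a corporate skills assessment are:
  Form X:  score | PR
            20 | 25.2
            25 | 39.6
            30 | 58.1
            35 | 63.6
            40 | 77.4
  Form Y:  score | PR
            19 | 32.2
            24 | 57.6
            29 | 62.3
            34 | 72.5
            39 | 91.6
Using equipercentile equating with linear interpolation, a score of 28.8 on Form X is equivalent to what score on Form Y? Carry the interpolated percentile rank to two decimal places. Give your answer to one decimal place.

23.2

PR of 28.8 on Form X: 39.6 + (28.8 − 25)/(30 − 25) × (58.1 − 39.6) = 53.66
On Form Y, PR 53.66 falls between score 19 (PR 32.2) and 24 (PR 57.6).
Interpolate: 19 + (53.66 − 32.2)/(57.6 − 32.2) × (24 − 19) = 23.2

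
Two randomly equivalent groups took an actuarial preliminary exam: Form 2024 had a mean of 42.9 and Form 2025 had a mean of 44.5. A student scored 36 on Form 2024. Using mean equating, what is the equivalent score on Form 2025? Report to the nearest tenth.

Mean equating: y = x + (M_Y − M_X) = 36 + (44.5 − 42.9) = 37.6

37.6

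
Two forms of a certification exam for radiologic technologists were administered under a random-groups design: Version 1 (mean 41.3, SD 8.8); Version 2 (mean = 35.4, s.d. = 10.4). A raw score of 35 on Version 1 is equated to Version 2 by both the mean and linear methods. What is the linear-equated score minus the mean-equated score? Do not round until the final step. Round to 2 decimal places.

Mean-equated: 35 + (35.4 − 41.3) = 29.10
Linear-equated: (10.4/8.8)(35 − 41.3) + 35.4 = 27.955
Difference = 27.955 − 29.10 = -1.15

-1.15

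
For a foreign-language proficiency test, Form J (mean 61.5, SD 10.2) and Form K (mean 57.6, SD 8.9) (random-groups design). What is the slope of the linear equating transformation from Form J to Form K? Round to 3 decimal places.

0.873

A = SD_Y / SD_X = 8.9 / 10.2 = 0.873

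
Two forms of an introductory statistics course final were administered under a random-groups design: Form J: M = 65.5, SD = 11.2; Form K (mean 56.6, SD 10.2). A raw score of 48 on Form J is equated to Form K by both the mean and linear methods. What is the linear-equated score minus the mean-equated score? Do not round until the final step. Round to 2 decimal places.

Mean-equated: 48 + (56.6 − 65.5) = 39.10
Linear-equated: (10.2/11.2)(48 − 65.5) + 56.6 = 40.663
Difference = 40.663 − 39.10 = 1.56

1.56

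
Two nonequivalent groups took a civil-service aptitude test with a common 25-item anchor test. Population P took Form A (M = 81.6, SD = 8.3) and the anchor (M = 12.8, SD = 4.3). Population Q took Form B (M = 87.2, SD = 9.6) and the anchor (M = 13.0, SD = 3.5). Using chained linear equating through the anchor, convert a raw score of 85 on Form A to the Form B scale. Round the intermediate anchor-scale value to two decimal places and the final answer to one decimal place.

Form A → anchor (Population P): v = (4.3/8.3)(85 − 81.6) + 12.8 = 14.56
anchor → Form B (Population Q): y = (9.6/3.5)(14.56 − 13.0) + 87.2 = 91.5

91.5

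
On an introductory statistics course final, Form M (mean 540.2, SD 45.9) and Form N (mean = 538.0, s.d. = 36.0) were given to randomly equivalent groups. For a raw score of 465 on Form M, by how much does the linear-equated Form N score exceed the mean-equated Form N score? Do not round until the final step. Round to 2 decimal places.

16.22

Mean-equated: 465 + (538.0 − 540.2) = 462.80
Linear-equated: (36.0/45.9)(465 − 540.2) + 538.0 = 479.020
Difference = 479.020 − 462.80 = 16.22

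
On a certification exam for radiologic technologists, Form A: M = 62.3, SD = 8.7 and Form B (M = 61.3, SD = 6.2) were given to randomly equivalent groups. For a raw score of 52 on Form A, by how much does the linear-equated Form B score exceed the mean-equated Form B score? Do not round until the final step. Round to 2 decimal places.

2.96

Mean-equated: 52 + (61.3 − 62.3) = 51.00
Linear-equated: (6.2/8.7)(52 − 62.3) + 61.3 = 53.960
Difference = 53.960 − 51.00 = 2.96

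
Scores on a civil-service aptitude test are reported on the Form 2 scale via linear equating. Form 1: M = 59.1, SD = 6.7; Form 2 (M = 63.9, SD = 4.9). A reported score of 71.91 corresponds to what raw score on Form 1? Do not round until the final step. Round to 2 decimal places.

70.05

Invert y = (SD_Y/SD_X)(x − M_X) + M_Y:
x = (SD_X/SD_Y)(y − M_Y) + M_X = (6.7/4.9)(71.91 − 63.9) + 59.1
x = 1.367347 × 8.010 + 59.1 = 70.05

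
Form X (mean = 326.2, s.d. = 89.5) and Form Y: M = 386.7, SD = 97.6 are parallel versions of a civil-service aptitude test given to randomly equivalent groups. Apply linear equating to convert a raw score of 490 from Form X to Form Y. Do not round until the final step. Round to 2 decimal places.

Linear equating: y = (SD_Y/SD_X)(x − M_X) + M_Y
y = (97.6/89.5)(490 − 326.2) + 386.7
y = 1.090503 × 163.8 + 386.7 = 178.6244 + 386.7 = 565.32

565.32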